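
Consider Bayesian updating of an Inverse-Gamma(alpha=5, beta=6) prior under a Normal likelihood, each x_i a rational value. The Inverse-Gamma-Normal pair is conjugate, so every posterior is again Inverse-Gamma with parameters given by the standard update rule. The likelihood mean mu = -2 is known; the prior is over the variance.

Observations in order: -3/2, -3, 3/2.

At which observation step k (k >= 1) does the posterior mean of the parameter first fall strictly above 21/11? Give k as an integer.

obs 1: x=-3/2 → posterior Inverse-Gamma(11/2, 49/8)
obs 2: x=-3 → posterior Inverse-Gamma(6, 53/8)
obs 3: x=3/2 → posterior Inverse-Gamma(13/2, 51/4)

k = 3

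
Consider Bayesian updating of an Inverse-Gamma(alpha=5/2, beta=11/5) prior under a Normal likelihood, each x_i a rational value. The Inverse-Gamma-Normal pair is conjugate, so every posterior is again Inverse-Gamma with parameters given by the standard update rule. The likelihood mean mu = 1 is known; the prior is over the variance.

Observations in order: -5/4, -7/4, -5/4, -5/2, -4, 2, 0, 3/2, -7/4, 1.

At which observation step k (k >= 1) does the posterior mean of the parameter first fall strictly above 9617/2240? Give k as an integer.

obs 1: x=-5/4 → posterior Inverse-Gamma(3, 757/160)
obs 2: x=-7/4 → posterior Inverse-Gamma(7/2, 681/80)
obs 3: x=-5/4 → posterior Inverse-Gamma(4, 1767/160)
obs 4: x=-5/2 → posterior Inverse-Gamma(9/2, 2747/160)
obs 5: x=-4 → posterior Inverse-Gamma(5, 4747/160)
obs 6: x=2 → posterior Inverse-Gamma(11/2, 4827/160)
obs 7: x=0 → posterior Inverse-Gamma(6, 4907/160)
obs 8: x=3/2 → posterior Inverse-Gamma(13/2, 4927/160)
obs 9: x=-7/4 → posterior Inverse-Gamma(7, 1383/40)
obs 10: x=1 → posterior Inverse-Gamma(15/2, 1383/40)

k = 4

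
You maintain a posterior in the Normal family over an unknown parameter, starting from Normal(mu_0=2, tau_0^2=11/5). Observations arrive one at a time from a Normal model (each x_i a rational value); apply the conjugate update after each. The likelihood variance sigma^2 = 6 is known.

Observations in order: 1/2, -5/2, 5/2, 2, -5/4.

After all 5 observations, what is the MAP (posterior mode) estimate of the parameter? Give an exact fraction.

59/68

obs 1: x=1/2 → posterior Normal(131/82, 66/41)
obs 2: x=-5/2 → posterior Normal(19/26, 33/26)
obs 3: x=5/2 → posterior Normal(131/126, 22/21)
obs 4: x=2 → posterior Normal(175/148, 33/37)
obs 5: x=-5/4 → posterior Normal(59/68, 66/85)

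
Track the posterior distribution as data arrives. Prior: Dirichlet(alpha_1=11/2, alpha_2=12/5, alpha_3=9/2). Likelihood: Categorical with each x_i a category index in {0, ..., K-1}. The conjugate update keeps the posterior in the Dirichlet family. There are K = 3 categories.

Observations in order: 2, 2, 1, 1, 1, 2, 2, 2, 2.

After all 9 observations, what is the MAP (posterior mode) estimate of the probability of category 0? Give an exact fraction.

45/184

obs 1: x=2 → posterior Dirichlet(11/2, 12/5, 11/2)
obs 2: x=2 → posterior Dirichlet(11/2, 12/5, 13/2)
obs 3: x=1 → posterior Dirichlet(11/2, 17/5, 13/2)
obs 4: x=1 → posterior Dirichlet(11/2, 22/5, 13/2)
obs 5: x=1 → posterior Dirichlet(11/2, 27/5, 13/2)
obs 6: x=2 → posterior Dirichlet(11/2, 27/5, 15/2)
obs 7: x=2 → posterior Dirichlet(11/2, 27/5, 17/2)
obs 8: x=2 → posterior Dirichlet(11/2, 27/5, 19/2)
obs 9: x=2 → posterior Dirichlet(11/2, 27/5, 21/2)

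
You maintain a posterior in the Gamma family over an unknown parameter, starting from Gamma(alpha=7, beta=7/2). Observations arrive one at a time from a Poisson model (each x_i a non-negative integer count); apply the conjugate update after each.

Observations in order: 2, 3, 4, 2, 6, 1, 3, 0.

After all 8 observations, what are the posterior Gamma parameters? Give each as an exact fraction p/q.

obs 1: x=2 → posterior Gamma(9, 9/2)
obs 2: x=3 → posterior Gamma(12, 11/2)
obs 3: x=4 → posterior Gamma(16, 13/2)
obs 4: x=2 → posterior Gamma(18, 15/2)
obs 5: x=6 → posterior Gamma(24, 17/2)
obs 6: x=1 → posterior Gamma(25, 19/2)
obs 7: x=3 → posterior Gamma(28, 21/2)
obs 8: x=0 → posterior Gamma(28, 23/2)

alpha=28, beta=23/2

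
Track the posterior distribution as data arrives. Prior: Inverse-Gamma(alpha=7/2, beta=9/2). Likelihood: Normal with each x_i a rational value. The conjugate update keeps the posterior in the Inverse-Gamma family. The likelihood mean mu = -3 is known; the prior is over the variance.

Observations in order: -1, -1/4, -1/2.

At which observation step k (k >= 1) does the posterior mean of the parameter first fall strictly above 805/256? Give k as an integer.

k = 3

obs 1: x=-1 → posterior Inverse-Gamma(4, 13/2)
obs 2: x=-1/4 → posterior Inverse-Gamma(9/2, 329/32)
obs 3: x=-1/2 → posterior Inverse-Gamma(5, 429/32)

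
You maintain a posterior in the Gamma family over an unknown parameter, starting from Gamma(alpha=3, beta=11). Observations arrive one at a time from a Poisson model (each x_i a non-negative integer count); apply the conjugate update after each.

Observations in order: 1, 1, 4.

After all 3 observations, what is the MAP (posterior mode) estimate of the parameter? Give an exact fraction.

obs 1: x=1 → posterior Gamma(4, 12)
obs 2: x=1 → posterior Gamma(5, 13)
obs 3: x=4 → posterior Gamma(9, 14)

4/7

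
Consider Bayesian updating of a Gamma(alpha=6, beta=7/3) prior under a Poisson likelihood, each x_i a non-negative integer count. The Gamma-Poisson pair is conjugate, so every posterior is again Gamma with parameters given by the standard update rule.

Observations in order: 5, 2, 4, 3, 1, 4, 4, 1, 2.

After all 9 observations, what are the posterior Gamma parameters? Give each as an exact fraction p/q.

alpha=32, beta=34/3

obs 1: x=5 → posterior Gamma(11, 10/3)
obs 2: x=2 → posterior Gamma(13, 13/3)
obs 3: x=4 → posterior Gamma(17, 16/3)
obs 4: x=3 → posterior Gamma(20, 19/3)
obs 5: x=1 → posterior Gamma(21, 22/3)
obs 6: x=4 → posterior Gamma(25, 25/3)
obs 7: x=4 → posterior Gamma(29, 28/3)
obs 8: x=1 → posterior Gamma(30, 31/3)
obs 9: x=2 → posterior Gamma(32, 34/3)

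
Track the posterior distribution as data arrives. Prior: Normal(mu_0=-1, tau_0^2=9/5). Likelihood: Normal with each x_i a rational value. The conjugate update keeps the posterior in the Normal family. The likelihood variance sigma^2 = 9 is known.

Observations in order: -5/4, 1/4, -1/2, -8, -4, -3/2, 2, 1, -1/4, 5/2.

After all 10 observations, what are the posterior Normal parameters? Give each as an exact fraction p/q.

obs 1: x=-5/4 → posterior Normal(-25/24, 3/2)
obs 2: x=1/4 → posterior Normal(-6/7, 9/7)
obs 3: x=-1/2 → posterior Normal(-13/16, 9/8)
obs 4: x=-8 → posterior Normal(-29/18, 1)
obs 5: x=-4 → posterior Normal(-37/20, 9/10)
obs 6: x=-3/2 → posterior Normal(-20/11, 9/11)
obs 7: x=2 → posterior Normal(-3/2, 3/4)
obs 8: x=1 → posterior Normal(-17/13, 9/13)
obs 9: x=-1/4 → posterior Normal(-69/56, 9/14)
obs 10: x=5/2 → posterior Normal(-59/60, 3/5)

mu_0=-59/60, tau_0^2=3/5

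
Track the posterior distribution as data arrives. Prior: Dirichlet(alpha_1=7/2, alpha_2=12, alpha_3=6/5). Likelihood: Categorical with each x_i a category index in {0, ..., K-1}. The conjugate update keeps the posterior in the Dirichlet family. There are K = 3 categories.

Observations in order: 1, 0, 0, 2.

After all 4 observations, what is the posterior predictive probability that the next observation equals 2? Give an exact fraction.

obs 1: x=1 → posterior Dirichlet(7/2, 13, 6/5)
obs 2: x=0 → posterior Dirichlet(9/2, 13, 6/5)
obs 3: x=0 → posterior Dirichlet(11/2, 13, 6/5)
obs 4: x=2 → posterior Dirichlet(11/2, 13, 11/5)

22/207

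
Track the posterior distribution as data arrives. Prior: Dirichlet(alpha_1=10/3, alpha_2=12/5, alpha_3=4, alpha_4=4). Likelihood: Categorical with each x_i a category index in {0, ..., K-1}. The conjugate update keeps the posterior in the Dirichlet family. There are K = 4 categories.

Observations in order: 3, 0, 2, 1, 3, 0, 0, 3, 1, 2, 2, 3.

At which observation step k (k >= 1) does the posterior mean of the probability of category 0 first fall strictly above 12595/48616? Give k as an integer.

obs 1: x=3 → posterior Dirichlet(10/3, 12/5, 4, 5)
obs 2: x=0 → posterior Dirichlet(13/3, 12/5, 4, 5)
obs 3: x=2 → posterior Dirichlet(13/3, 12/5, 5, 5)
obs 4: x=1 → posterior Dirichlet(13/3, 17/5, 5, 5)
obs 5: x=3 → posterior Dirichlet(13/3, 17/5, 5, 6)
obs 6: x=0 → posterior Dirichlet(16/3, 17/5, 5, 6)
obs 7: x=0 → posterior Dirichlet(19/3, 17/5, 5, 6)
obs 8: x=3 → posterior Dirichlet(19/3, 17/5, 5, 7)
obs 9: x=1 → posterior Dirichlet(19/3, 22/5, 5, 7)
obs 10: x=2 → posterior Dirichlet(19/3, 22/5, 6, 7)
obs 11: x=2 → posterior Dirichlet(19/3, 22/5, 7, 7)
obs 12: x=3 → posterior Dirichlet(19/3, 22/5, 7, 8)

k = 2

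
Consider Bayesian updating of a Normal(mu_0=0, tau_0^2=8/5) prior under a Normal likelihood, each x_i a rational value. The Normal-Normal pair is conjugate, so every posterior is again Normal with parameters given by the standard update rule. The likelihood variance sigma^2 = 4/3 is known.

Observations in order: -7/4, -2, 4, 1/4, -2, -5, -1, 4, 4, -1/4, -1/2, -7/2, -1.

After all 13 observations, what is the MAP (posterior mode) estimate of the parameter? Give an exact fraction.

obs 1: x=-7/4 → posterior Normal(-21/22, 8/11)
obs 2: x=-2 → posterior Normal(-45/34, 8/17)
obs 3: x=4 → posterior Normal(3/46, 8/23)
obs 4: x=1/4 → posterior Normal(3/29, 8/29)
obs 5: x=-2 → posterior Normal(-9/35, 8/35)
obs 6: x=-5 → posterior Normal(-39/41, 8/41)
obs 7: x=-1 → posterior Normal(-45/47, 8/47)
obs 8: x=4 → posterior Normal(-21/53, 8/53)
obs 9: x=4 → posterior Normal(3/59, 8/59)
obs 10: x=-1/4 → posterior Normal(3/130, 8/65)
obs 11: x=-1/2 → posterior Normal(-3/142, 8/71)
obs 12: x=-7/2 → posterior Normal(-45/154, 8/77)
obs 13: x=-1 → posterior Normal(-57/166, 8/83)

-57/166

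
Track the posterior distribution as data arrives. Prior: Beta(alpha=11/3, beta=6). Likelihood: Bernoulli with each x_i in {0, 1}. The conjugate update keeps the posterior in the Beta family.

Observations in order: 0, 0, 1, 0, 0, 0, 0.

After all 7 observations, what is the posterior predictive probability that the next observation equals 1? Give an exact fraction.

obs 1: x=0 → posterior Beta(11/3, 7)
obs 2: x=0 → posterior Beta(11/3, 8)
obs 3: x=1 → posterior Beta(14/3, 8)
obs 4: x=0 → posterior Beta(14/3, 9)
obs 5: x=0 → posterior Beta(14/3, 10)
obs 6: x=0 → posterior Beta(14/3, 11)
obs 7: x=0 → posterior Beta(14/3, 12)

7/25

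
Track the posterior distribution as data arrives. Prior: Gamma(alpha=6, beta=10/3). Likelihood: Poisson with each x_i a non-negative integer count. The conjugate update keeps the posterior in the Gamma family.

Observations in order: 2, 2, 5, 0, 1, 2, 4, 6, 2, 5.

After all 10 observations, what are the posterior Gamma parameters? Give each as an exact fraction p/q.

alpha=35, beta=40/3

obs 1: x=2 → posterior Gamma(8, 13/3)
obs 2: x=2 → posterior Gamma(10, 16/3)
obs 3: x=5 → posterior Gamma(15, 19/3)
obs 4: x=0 → posterior Gamma(15, 22/3)
obs 5: x=1 → posterior Gamma(16, 25/3)
obs 6: x=2 → posterior Gamma(18, 28/3)
obs 7: x=4 → posterior Gamma(22, 31/3)
obs 8: x=6 → posterior Gamma(28, 34/3)
obs 9: x=2 → posterior Gamma(30, 37/3)
obs 10: x=5 → posterior Gamma(35, 40/3)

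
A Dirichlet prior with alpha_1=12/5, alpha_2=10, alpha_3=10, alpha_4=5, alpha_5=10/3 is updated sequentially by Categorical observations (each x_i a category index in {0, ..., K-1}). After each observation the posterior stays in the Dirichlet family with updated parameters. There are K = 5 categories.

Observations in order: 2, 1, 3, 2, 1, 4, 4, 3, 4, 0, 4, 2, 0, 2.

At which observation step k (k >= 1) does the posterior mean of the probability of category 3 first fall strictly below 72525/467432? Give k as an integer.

k = 2

obs 1: x=2 → posterior Dirichlet(12/5, 10, 11, 5, 10/3)
obs 2: x=1 → posterior Dirichlet(12/5, 11, 11, 5, 10/3)
obs 3: x=3 → posterior Dirichlet(12/5, 11, 11, 6, 10/3)
obs 4: x=2 → posterior Dirichlet(12/5, 11, 12, 6, 10/3)
obs 5: x=1 → posterior Dirichlet(12/5, 12, 12, 6, 10/3)
obs 6: x=4 → posterior Dirichlet(12/5, 12, 12, 6, 13/3)
obs 7: x=4 → posterior Dirichlet(12/5, 12, 12, 6, 16/3)
obs 8: x=3 → posterior Dirichlet(12/5, 12, 12, 7, 16/3)
obs 9: x=4 → posterior Dirichlet(12/5, 12, 12, 7, 19/3)
obs 10: x=0 → posterior Dirichlet(17/5, 12, 12, 7, 19/3)
obs 11: x=4 → posterior Dirichlet(17/5, 12, 12, 7, 22/3)
obs 12: x=2 → posterior Dirichlet(17/5, 12, 13, 7, 22/3)
obs 13: x=0 → posterior Dirichlet(22/5, 12, 13, 7, 22/3)
obs 14: x=2 → posterior Dirichlet(22/5, 12, 14, 7, 22/3)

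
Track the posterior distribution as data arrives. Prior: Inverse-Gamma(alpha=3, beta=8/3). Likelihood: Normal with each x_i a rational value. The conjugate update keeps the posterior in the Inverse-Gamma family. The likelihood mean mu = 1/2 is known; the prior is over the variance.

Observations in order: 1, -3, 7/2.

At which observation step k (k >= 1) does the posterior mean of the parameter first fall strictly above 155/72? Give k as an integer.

obs 1: x=1 → posterior Inverse-Gamma(7/2, 67/24)
obs 2: x=-3 → posterior Inverse-Gamma(4, 107/12)
obs 3: x=7/2 → posterior Inverse-Gamma(9/2, 161/12)

k = 2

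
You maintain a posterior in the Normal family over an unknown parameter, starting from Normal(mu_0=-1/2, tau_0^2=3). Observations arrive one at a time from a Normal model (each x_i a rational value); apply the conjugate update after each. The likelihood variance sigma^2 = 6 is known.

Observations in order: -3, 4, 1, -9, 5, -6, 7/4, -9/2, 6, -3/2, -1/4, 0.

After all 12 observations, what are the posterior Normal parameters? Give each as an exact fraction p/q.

mu_0=-15/28, tau_0^2=3/7

obs 1: x=-3 → posterior Normal(-4/3, 2)
obs 2: x=4 → posterior Normal(0, 3/2)
obs 3: x=1 → posterior Normal(1/5, 6/5)
obs 4: x=-9 → posterior Normal(-4/3, 1)
obs 5: x=5 → posterior Normal(-3/7, 6/7)
obs 6: x=-6 → posterior Normal(-9/8, 3/4)
obs 7: x=7/4 → posterior Normal(-29/36, 2/3)
obs 8: x=-9/2 → posterior Normal(-47/40, 3/5)
obs 9: x=6 → posterior Normal(-23/44, 6/11)
obs 10: x=-3/2 → posterior Normal(-29/48, 1/2)
obs 11: x=-1/4 → posterior Normal(-15/26, 6/13)
obs 12: x=0 → posterior Normal(-15/28, 3/7)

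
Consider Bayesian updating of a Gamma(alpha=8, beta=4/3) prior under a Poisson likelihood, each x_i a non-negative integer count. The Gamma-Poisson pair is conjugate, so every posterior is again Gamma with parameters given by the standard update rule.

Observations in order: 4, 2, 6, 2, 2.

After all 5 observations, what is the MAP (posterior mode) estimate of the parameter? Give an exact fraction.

69/19

obs 1: x=4 → posterior Gamma(12, 7/3)
obs 2: x=2 → posterior Gamma(14, 10/3)
obs 3: x=6 → posterior Gamma(20, 13/3)
obs 4: x=2 → posterior Gamma(22, 16/3)
obs 5: x=2 → posterior Gamma(24, 19/3)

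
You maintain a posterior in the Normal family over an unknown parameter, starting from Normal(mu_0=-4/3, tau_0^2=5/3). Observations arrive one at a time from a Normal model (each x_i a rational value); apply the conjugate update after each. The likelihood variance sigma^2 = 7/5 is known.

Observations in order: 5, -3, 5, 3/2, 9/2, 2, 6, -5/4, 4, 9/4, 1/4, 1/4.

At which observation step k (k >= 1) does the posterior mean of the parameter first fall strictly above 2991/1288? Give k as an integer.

obs 1: x=5 → posterior Normal(97/46, 35/46)
obs 2: x=-3 → posterior Normal(22/71, 35/71)
obs 3: x=5 → posterior Normal(49/32, 35/96)
obs 4: x=3/2 → posterior Normal(369/242, 35/121)
obs 5: x=9/2 → posterior Normal(297/146, 35/146)
obs 6: x=2 → posterior Normal(347/171, 35/171)
obs 7: x=6 → posterior Normal(71/28, 5/28)
obs 8: x=-5/4 → posterior Normal(1863/884, 35/221)
obs 9: x=4 → posterior Normal(2263/984, 35/246)
obs 10: x=9/4 → posterior Normal(622/271, 35/271)
obs 11: x=1/4 → posterior Normal(2513/1184, 35/296)
obs 12: x=1/4 → posterior Normal(423/214, 35/321)

k = 7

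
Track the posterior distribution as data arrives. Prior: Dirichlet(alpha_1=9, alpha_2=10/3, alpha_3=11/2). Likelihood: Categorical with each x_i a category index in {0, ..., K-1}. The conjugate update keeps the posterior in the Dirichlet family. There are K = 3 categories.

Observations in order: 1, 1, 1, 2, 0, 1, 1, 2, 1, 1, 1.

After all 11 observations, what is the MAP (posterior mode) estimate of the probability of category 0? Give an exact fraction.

obs 1: x=1 → posterior Dirichlet(9, 13/3, 11/2)
obs 2: x=1 → posterior Dirichlet(9, 16/3, 11/2)
obs 3: x=1 → posterior Dirichlet(9, 19/3, 11/2)
obs 4: x=2 → posterior Dirichlet(9, 19/3, 13/2)
obs 5: x=0 → posterior Dirichlet(10, 19/3, 13/2)
obs 6: x=1 → posterior Dirichlet(10, 22/3, 13/2)
obs 7: x=1 → posterior Dirichlet(10, 25/3, 13/2)
obs 8: x=2 → posterior Dirichlet(10, 25/3, 15/2)
obs 9: x=1 → posterior Dirichlet(10, 28/3, 15/2)
obs 10: x=1 → posterior Dirichlet(10, 31/3, 15/2)
obs 11: x=1 → posterior Dirichlet(10, 34/3, 15/2)

54/155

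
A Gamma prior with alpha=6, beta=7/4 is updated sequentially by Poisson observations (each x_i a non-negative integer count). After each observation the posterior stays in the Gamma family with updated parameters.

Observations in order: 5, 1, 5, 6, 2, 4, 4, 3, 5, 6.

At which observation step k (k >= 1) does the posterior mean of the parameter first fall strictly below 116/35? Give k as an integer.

obs 1: x=5 → posterior Gamma(11, 11/4)
obs 2: x=1 → posterior Gamma(12, 15/4)
obs 3: x=5 → posterior Gamma(17, 19/4)
obs 4: x=6 → posterior Gamma(23, 23/4)
obs 5: x=2 → posterior Gamma(25, 27/4)
obs 6: x=4 → posterior Gamma(29, 31/4)
obs 7: x=4 → posterior Gamma(33, 35/4)
obs 8: x=3 → posterior Gamma(36, 39/4)
obs 9: x=5 → posterior Gamma(41, 43/4)
obs 10: x=6 → posterior Gamma(47, 47/4)

k = 2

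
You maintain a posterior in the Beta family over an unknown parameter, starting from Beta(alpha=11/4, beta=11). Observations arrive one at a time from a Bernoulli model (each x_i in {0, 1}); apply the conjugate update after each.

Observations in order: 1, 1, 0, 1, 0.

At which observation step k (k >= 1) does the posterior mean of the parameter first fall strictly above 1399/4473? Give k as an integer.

obs 1: x=1 → posterior Beta(15/4, 11)
obs 2: x=1 → posterior Beta(19/4, 11)
obs 3: x=0 → posterior Beta(19/4, 12)
obs 4: x=1 → posterior Beta(23/4, 12)
obs 5: x=0 → posterior Beta(23/4, 13)

k = 4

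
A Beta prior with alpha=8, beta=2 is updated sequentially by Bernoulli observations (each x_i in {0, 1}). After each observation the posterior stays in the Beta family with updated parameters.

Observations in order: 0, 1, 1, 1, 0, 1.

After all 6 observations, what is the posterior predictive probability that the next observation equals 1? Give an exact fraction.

obs 1: x=0 → posterior Beta(8, 3)
obs 2: x=1 → posterior Beta(9, 3)
obs 3: x=1 → posterior Beta(10, 3)
obs 4: x=1 → posterior Beta(11, 3)
obs 5: x=0 → posterior Beta(11, 4)
obs 6: x=1 → posterior Beta(12, 4)

3/4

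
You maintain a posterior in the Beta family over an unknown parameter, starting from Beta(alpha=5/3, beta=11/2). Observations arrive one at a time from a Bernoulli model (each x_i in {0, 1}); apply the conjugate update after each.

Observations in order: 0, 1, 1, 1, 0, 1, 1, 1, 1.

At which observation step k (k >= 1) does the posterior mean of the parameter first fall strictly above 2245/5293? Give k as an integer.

k = 6

obs 1: x=0 → posterior Beta(5/3, 13/2)
obs 2: x=1 → posterior Beta(8/3, 13/2)
obs 3: x=1 → posterior Beta(11/3, 13/2)
obs 4: x=1 → posterior Beta(14/3, 13/2)
obs 5: x=0 → posterior Beta(14/3, 15/2)
obs 6: x=1 → posterior Beta(17/3, 15/2)
obs 7: x=1 → posterior Beta(20/3, 15/2)
obs 8: x=1 → posterior Beta(23/3, 15/2)
obs 9: x=1 → posterior Beta(26/3, 15/2)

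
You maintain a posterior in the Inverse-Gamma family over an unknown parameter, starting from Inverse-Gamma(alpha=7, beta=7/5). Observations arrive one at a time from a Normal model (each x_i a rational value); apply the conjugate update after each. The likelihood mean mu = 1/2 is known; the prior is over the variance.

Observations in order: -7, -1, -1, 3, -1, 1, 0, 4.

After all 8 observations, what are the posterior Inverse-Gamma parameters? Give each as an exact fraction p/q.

alpha=11, beta=212/5

obs 1: x=-7 → posterior Inverse-Gamma(15/2, 1181/40)
obs 2: x=-1 → posterior Inverse-Gamma(8, 613/20)
obs 3: x=-1 → posterior Inverse-Gamma(17/2, 1271/40)
obs 4: x=3 → posterior Inverse-Gamma(9, 349/10)
obs 5: x=-1 → posterior Inverse-Gamma(19/2, 1441/40)
obs 6: x=1 → posterior Inverse-Gamma(10, 723/20)
obs 7: x=0 → posterior Inverse-Gamma(21/2, 1451/40)
obs 8: x=4 → posterior Inverse-Gamma(11, 212/5)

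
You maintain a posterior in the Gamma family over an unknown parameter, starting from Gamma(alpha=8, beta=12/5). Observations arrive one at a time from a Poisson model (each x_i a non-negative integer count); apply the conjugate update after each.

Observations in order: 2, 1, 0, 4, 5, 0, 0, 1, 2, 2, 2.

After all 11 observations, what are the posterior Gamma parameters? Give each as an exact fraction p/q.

alpha=27, beta=67/5

obs 1: x=2 → posterior Gamma(10, 17/5)
obs 2: x=1 → posterior Gamma(11, 22/5)
obs 3: x=0 → posterior Gamma(11, 27/5)
obs 4: x=4 → posterior Gamma(15, 32/5)
obs 5: x=5 → posterior Gamma(20, 37/5)
obs 6: x=0 → posterior Gamma(20, 42/5)
obs 7: x=0 → posterior Gamma(20, 47/5)
obs 8: x=1 → posterior Gamma(21, 52/5)
obs 9: x=2 → posterior Gamma(23, 57/5)
obs 10: x=2 → posterior Gamma(25, 62/5)
obs 11: x=2 → posterior Gamma(27, 67/5)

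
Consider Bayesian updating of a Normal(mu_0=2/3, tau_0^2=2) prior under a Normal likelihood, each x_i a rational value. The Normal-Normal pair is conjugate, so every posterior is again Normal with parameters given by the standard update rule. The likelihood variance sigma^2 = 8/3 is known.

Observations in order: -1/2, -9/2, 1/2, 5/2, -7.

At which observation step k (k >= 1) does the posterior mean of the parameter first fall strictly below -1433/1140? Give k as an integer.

obs 1: x=-1/2 → posterior Normal(1/6, 8/7)
obs 2: x=-9/2 → posterior Normal(-37/30, 4/5)
obs 3: x=1/2 → posterior Normal(-5/6, 8/13)
obs 4: x=5/2 → posterior Normal(-5/24, 1/2)
obs 5: x=-7 → posterior Normal(-73/57, 8/19)

k = 5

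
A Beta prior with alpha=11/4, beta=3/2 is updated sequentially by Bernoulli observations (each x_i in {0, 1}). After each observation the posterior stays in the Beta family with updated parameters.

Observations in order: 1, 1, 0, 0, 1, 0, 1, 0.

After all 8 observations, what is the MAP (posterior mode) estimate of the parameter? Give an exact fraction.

obs 1: x=1 → posterior Beta(15/4, 3/2)
obs 2: x=1 → posterior Beta(19/4, 3/2)
obs 3: x=0 → posterior Beta(19/4, 5/2)
obs 4: x=0 → posterior Beta(19/4, 7/2)
obs 5: x=1 → posterior Beta(23/4, 7/2)
obs 6: x=0 → posterior Beta(23/4, 9/2)
obs 7: x=1 → posterior Beta(27/4, 9/2)
obs 8: x=0 → posterior Beta(27/4, 11/2)

23/41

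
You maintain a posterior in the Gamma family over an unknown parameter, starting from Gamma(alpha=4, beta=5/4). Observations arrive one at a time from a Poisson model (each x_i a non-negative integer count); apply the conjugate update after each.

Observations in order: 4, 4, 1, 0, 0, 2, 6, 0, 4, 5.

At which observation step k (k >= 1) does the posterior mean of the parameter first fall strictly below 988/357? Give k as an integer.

obs 1: x=4 → posterior Gamma(8, 9/4)
obs 2: x=4 → posterior Gamma(12, 13/4)
obs 3: x=1 → posterior Gamma(13, 17/4)
obs 4: x=0 → posterior Gamma(13, 21/4)
obs 5: x=0 → posterior Gamma(13, 25/4)
obs 6: x=2 → posterior Gamma(15, 29/4)
obs 7: x=6 → posterior Gamma(21, 33/4)
obs 8: x=0 → posterior Gamma(21, 37/4)
obs 9: x=4 → posterior Gamma(25, 41/4)
obs 10: x=5 → posterior Gamma(30, 45/4)

k = 4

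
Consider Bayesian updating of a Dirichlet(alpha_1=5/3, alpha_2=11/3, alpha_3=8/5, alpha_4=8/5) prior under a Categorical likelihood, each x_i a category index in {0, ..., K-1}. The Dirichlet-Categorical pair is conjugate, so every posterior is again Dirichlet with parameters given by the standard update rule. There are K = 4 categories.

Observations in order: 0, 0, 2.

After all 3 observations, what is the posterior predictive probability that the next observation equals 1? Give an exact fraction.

55/173

obs 1: x=0 → posterior Dirichlet(8/3, 11/3, 8/5, 8/5)
obs 2: x=0 → posterior Dirichlet(11/3, 11/3, 8/5, 8/5)
obs 3: x=2 → posterior Dirichlet(11/3, 11/3, 13/5, 8/5)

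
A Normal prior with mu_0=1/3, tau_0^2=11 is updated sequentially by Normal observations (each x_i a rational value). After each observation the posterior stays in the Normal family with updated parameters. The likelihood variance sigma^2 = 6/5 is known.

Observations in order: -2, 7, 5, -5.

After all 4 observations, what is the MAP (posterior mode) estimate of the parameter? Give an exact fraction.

277/226

obs 1: x=-2 → posterior Normal(-108/61, 66/61)
obs 2: x=7 → posterior Normal(277/116, 33/58)
obs 3: x=5 → posterior Normal(184/57, 22/57)
obs 4: x=-5 → posterior Normal(277/226, 33/113)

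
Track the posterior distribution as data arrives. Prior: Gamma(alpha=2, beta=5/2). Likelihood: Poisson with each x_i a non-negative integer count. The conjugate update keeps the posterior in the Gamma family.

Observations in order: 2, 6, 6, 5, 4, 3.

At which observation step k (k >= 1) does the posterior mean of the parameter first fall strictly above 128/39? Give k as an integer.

k = 5

obs 1: x=2 → posterior Gamma(4, 7/2)
obs 2: x=6 → posterior Gamma(10, 9/2)
obs 3: x=6 → posterior Gamma(16, 11/2)
obs 4: x=5 → posterior Gamma(21, 13/2)
obs 5: x=4 → posterior Gamma(25, 15/2)
obs 6: x=3 → posterior Gamma(28, 17/2)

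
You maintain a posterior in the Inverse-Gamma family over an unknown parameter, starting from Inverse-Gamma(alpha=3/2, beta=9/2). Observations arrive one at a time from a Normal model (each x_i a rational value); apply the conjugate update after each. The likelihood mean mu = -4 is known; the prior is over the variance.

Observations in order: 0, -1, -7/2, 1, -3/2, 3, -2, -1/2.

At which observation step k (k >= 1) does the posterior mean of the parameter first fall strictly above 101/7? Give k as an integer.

obs 1: x=0 → posterior Inverse-Gamma(2, 25/2)
obs 2: x=-1 → posterior Inverse-Gamma(5/2, 17)
obs 3: x=-7/2 → posterior Inverse-Gamma(3, 137/8)
obs 4: x=1 → posterior Inverse-Gamma(7/2, 237/8)
obs 5: x=-3/2 → posterior Inverse-Gamma(4, 131/4)
obs 6: x=3 → posterior Inverse-Gamma(9/2, 229/4)
obs 7: x=-2 → posterior Inverse-Gamma(5, 237/4)
obs 8: x=-1/2 → posterior Inverse-Gamma(11/2, 523/8)

k = 6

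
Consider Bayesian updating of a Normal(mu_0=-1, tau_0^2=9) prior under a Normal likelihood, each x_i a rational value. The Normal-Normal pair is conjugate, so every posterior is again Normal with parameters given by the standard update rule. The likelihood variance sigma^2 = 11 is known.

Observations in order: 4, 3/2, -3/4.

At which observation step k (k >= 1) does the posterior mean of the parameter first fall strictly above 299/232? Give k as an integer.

obs 1: x=4 → posterior Normal(5/4, 99/20)
obs 2: x=3/2 → posterior Normal(77/58, 99/29)
obs 3: x=-3/4 → posterior Normal(127/152, 99/38)

k = 2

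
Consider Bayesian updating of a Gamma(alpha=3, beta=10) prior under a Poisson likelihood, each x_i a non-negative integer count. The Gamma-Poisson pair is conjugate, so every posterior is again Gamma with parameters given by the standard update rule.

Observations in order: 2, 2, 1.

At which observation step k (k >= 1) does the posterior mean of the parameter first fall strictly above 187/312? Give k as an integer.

obs 1: x=2 → posterior Gamma(5, 11)
obs 2: x=2 → posterior Gamma(7, 12)
obs 3: x=1 → posterior Gamma(8, 13)

k = 3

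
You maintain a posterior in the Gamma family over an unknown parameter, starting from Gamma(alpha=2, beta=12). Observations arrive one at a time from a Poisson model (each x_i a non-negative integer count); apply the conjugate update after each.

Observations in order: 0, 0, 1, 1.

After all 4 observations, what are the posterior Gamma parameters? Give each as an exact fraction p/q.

alpha=4, beta=16

obs 1: x=0 → posterior Gamma(2, 13)
obs 2: x=0 → posterior Gamma(2, 14)
obs 3: x=1 → posterior Gamma(3, 15)
obs 4: x=1 → posterior Gamma(4, 16)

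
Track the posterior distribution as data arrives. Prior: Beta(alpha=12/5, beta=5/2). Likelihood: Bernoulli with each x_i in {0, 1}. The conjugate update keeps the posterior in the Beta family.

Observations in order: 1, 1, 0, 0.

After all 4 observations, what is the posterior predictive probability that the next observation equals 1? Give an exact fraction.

44/89

obs 1: x=1 → posterior Beta(17/5, 5/2)
obs 2: x=1 → posterior Beta(22/5, 5/2)
obs 3: x=0 → posterior Beta(22/5, 7/2)
obs 4: x=0 → posterior Beta(22/5, 9/2)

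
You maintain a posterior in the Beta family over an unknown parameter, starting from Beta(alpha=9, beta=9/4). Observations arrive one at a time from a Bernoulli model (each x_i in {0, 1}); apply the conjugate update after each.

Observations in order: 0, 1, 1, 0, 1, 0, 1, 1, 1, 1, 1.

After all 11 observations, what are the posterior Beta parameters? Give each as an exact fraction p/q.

obs 1: x=0 → posterior Beta(9, 13/4)
obs 2: x=1 → posterior Beta(10, 13/4)
obs 3: x=1 → posterior Beta(11, 13/4)
obs 4: x=0 → posterior Beta(11, 17/4)
obs 5: x=1 → posterior Beta(12, 17/4)
obs 6: x=0 → posterior Beta(12, 21/4)
obs 7: x=1 → posterior Beta(13, 21/4)
obs 8: x=1 → posterior Beta(14, 21/4)
obs 9: x=1 → posterior Beta(15, 21/4)
obs 10: x=1 → posterior Beta(16, 21/4)
obs 11: x=1 → posterior Beta(17, 21/4)

alpha=17, beta=21/4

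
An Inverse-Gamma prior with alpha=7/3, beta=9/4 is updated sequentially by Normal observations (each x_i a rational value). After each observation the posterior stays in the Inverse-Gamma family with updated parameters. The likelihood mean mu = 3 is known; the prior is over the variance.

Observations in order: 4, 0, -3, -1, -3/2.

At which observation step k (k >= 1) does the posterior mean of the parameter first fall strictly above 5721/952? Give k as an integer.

k = 3

obs 1: x=4 → posterior Inverse-Gamma(17/6, 11/4)
obs 2: x=0 → posterior Inverse-Gamma(10/3, 29/4)
obs 3: x=-3 → posterior Inverse-Gamma(23/6, 101/4)
obs 4: x=-1 → posterior Inverse-Gamma(13/3, 133/4)
obs 5: x=-3/2 → posterior Inverse-Gamma(29/6, 347/8)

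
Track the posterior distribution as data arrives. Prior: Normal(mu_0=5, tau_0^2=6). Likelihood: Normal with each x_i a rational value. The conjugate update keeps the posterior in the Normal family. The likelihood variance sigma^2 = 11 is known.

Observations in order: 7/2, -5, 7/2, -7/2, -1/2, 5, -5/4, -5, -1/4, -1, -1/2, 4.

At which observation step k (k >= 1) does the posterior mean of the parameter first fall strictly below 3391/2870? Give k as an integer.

obs 1: x=7/2 → posterior Normal(76/17, 66/17)
obs 2: x=-5 → posterior Normal(2, 66/23)
obs 3: x=7/2 → posterior Normal(67/29, 66/29)
obs 4: x=-7/2 → posterior Normal(46/35, 66/35)
obs 5: x=-1/2 → posterior Normal(43/41, 66/41)
obs 6: x=5 → posterior Normal(73/47, 66/47)
obs 7: x=-5/4 → posterior Normal(131/106, 66/53)
obs 8: x=-5 → posterior Normal(71/118, 66/59)
obs 9: x=-1/4 → posterior Normal(34/65, 66/65)
obs 10: x=-1 → posterior Normal(28/71, 66/71)
obs 11: x=-1/2 → posterior Normal(25/77, 6/7)
obs 12: x=4 → posterior Normal(49/83, 66/83)

k = 5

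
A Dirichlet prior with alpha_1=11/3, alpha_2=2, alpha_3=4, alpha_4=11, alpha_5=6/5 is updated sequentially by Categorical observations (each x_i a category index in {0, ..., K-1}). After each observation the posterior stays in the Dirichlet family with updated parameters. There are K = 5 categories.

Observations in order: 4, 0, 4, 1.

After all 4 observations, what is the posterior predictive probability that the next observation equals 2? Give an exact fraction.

15/97

obs 1: x=4 → posterior Dirichlet(11/3, 2, 4, 11, 11/5)
obs 2: x=0 → posterior Dirichlet(14/3, 2, 4, 11, 11/5)
obs 3: x=4 → posterior Dirichlet(14/3, 2, 4, 11, 16/5)
obs 4: x=1 → posterior Dirichlet(14/3, 3, 4, 11, 16/5)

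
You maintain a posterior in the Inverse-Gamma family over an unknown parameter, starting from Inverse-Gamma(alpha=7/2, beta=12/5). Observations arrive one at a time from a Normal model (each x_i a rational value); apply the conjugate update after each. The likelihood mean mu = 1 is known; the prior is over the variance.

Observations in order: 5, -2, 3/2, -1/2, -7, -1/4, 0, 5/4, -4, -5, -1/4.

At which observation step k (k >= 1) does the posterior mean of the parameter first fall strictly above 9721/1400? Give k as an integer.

obs 1: x=5 → posterior Inverse-Gamma(4, 52/5)
obs 2: x=-2 → posterior Inverse-Gamma(9/2, 149/10)
obs 3: x=3/2 → posterior Inverse-Gamma(5, 601/40)
obs 4: x=-1/2 → posterior Inverse-Gamma(11/2, 323/20)
obs 5: x=-7 → posterior Inverse-Gamma(6, 963/20)
obs 6: x=-1/4 → posterior Inverse-Gamma(13/2, 7829/160)
obs 7: x=0 → posterior Inverse-Gamma(7, 7909/160)
obs 8: x=5/4 → posterior Inverse-Gamma(15/2, 3957/80)
obs 9: x=-4 → posterior Inverse-Gamma(8, 4957/80)
obs 10: x=-5 → posterior Inverse-Gamma(17/2, 6397/80)
obs 11: x=-1/4 → posterior Inverse-Gamma(9, 12919/160)

k = 5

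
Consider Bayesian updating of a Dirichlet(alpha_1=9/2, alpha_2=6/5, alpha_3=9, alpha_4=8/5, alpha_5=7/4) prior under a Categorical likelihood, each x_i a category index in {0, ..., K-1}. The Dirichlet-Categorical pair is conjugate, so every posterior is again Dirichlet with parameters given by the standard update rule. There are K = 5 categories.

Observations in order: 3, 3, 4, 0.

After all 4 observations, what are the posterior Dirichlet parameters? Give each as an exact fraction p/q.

alpha_1=11/2, alpha_2=6/5, alpha_3=9, alpha_4=18/5, alpha_5=11/4

obs 1: x=3 → posterior Dirichlet(9/2, 6/5, 9, 13/5, 7/4)
obs 2: x=3 → posterior Dirichlet(9/2, 6/5, 9, 18/5, 7/4)
obs 3: x=4 → posterior Dirichlet(9/2, 6/5, 9, 18/5, 11/4)
obs 4: x=0 → posterior Dirichlet(11/2, 6/5, 9, 18/5, 11/4)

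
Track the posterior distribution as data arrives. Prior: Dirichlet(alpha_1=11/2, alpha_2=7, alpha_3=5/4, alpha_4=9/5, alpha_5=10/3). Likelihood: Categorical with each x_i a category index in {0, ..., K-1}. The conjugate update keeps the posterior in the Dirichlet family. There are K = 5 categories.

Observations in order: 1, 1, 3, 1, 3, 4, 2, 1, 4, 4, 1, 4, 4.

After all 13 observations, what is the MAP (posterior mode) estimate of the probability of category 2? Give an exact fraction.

75/1613

obs 1: x=1 → posterior Dirichlet(11/2, 8, 5/4, 9/5, 10/3)
obs 2: x=1 → posterior Dirichlet(11/2, 9, 5/4, 9/5, 10/3)
obs 3: x=3 → posterior Dirichlet(11/2, 9, 5/4, 14/5, 10/3)
obs 4: x=1 → posterior Dirichlet(11/2, 10, 5/4, 14/5, 10/3)
obs 5: x=3 → posterior Dirichlet(11/2, 10, 5/4, 19/5, 10/3)
obs 6: x=4 → posterior Dirichlet(11/2, 10, 5/4, 19/5, 13/3)
obs 7: x=2 → posterior Dirichlet(11/2, 10, 9/4, 19/5, 13/3)
obs 8: x=1 → posterior Dirichlet(11/2, 11, 9/4, 19/5, 13/3)
obs 9: x=4 → posterior Dirichlet(11/2, 11, 9/4, 19/5, 16/3)
obs 10: x=4 → posterior Dirichlet(11/2, 11, 9/4, 19/5, 19/3)
obs 11: x=1 → posterior Dirichlet(11/2, 12, 9/4, 19/5, 19/3)
obs 12: x=4 → posterior Dirichlet(11/2, 12, 9/4, 19/5, 22/3)
obs 13: x=4 → posterior Dirichlet(11/2, 12, 9/4, 19/5, 25/3)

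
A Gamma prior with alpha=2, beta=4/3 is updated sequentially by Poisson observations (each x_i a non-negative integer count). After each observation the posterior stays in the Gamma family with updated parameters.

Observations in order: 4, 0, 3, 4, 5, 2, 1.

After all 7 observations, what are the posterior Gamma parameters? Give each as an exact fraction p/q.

obs 1: x=4 → posterior Gamma(6, 7/3)
obs 2: x=0 → posterior Gamma(6, 10/3)
obs 3: x=3 → posterior Gamma(9, 13/3)
obs 4: x=4 → posterior Gamma(13, 16/3)
obs 5: x=5 → posterior Gamma(18, 19/3)
obs 6: x=2 → posterior Gamma(20, 22/3)
obs 7: x=1 → posterior Gamma(21, 25/3)

alpha=21, beta=25/3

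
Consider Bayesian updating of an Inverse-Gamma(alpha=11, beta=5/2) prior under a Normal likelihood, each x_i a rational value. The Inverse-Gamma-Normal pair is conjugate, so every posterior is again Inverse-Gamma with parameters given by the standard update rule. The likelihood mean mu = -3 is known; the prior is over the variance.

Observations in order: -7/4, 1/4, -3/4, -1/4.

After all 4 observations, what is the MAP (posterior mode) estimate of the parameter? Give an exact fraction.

17/16

obs 1: x=-7/4 → posterior Inverse-Gamma(23/2, 105/32)
obs 2: x=1/4 → posterior Inverse-Gamma(12, 137/16)
obs 3: x=-3/4 → posterior Inverse-Gamma(25/2, 355/32)
obs 4: x=-1/4 → posterior Inverse-Gamma(13, 119/8)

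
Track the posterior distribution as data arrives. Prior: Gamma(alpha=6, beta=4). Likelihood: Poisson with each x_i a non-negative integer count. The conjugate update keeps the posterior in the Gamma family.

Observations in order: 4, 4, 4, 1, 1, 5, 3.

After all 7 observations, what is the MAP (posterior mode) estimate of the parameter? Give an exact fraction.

27/11

obs 1: x=4 → posterior Gamma(10, 5)
obs 2: x=4 → posterior Gamma(14, 6)
obs 3: x=4 → posterior Gamma(18, 7)
obs 4: x=1 → posterior Gamma(19, 8)
obs 5: x=1 → posterior Gamma(20, 9)
obs 6: x=5 → posterior Gamma(25, 10)
obs 7: x=3 → posterior Gamma(28, 11)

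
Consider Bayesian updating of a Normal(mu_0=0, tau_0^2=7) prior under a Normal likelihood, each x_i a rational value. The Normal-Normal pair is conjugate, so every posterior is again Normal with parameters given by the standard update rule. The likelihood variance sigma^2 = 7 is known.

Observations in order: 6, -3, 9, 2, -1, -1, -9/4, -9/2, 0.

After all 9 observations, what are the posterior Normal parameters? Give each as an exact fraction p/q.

obs 1: x=6 → posterior Normal(3, 7/2)
obs 2: x=-3 → posterior Normal(1, 7/3)
obs 3: x=9 → posterior Normal(3, 7/4)
obs 4: x=2 → posterior Normal(14/5, 7/5)
obs 5: x=-1 → posterior Normal(13/6, 7/6)
obs 6: x=-1 → posterior Normal(12/7, 1)
obs 7: x=-9/4 → posterior Normal(39/32, 7/8)
obs 8: x=-9/2 → posterior Normal(7/12, 7/9)
obs 9: x=0 → posterior Normal(21/40, 7/10)

mu_0=21/40, tau_0^2=7/10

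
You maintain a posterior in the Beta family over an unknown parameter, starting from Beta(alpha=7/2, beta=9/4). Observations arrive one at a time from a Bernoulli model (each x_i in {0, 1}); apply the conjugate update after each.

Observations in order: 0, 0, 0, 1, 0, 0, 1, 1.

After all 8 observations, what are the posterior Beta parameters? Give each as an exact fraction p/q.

obs 1: x=0 → posterior Beta(7/2, 13/4)
obs 2: x=0 → posterior Beta(7/2, 17/4)
obs 3: x=0 → posterior Beta(7/2, 21/4)
obs 4: x=1 → posterior Beta(9/2, 21/4)
obs 5: x=0 → posterior Beta(9/2, 25/4)
obs 6: x=0 → posterior Beta(9/2, 29/4)
obs 7: x=1 → posterior Beta(11/2, 29/4)
obs 8: x=1 → posterior Beta(13/2, 29/4)

alpha=13/2, beta=29/4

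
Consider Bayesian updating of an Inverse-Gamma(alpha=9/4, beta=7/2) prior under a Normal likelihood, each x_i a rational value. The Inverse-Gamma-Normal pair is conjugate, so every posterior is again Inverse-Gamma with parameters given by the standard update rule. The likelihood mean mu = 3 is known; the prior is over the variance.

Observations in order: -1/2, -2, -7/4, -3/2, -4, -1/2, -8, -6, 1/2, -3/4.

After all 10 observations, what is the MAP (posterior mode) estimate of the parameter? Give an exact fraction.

2965/132

obs 1: x=-1/2 → posterior Inverse-Gamma(11/4, 77/8)
obs 2: x=-2 → posterior Inverse-Gamma(13/4, 177/8)
obs 3: x=-7/4 → posterior Inverse-Gamma(15/4, 1069/32)
obs 4: x=-3/2 → posterior Inverse-Gamma(17/4, 1393/32)
obs 5: x=-4 → posterior Inverse-Gamma(19/4, 2177/32)
obs 6: x=-1/2 → posterior Inverse-Gamma(21/4, 2373/32)
obs 7: x=-8 → posterior Inverse-Gamma(23/4, 4309/32)
obs 8: x=-6 → posterior Inverse-Gamma(25/4, 5605/32)
obs 9: x=1/2 → posterior Inverse-Gamma(27/4, 5705/32)
obs 10: x=-3/4 → posterior Inverse-Gamma(29/4, 2965/16)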